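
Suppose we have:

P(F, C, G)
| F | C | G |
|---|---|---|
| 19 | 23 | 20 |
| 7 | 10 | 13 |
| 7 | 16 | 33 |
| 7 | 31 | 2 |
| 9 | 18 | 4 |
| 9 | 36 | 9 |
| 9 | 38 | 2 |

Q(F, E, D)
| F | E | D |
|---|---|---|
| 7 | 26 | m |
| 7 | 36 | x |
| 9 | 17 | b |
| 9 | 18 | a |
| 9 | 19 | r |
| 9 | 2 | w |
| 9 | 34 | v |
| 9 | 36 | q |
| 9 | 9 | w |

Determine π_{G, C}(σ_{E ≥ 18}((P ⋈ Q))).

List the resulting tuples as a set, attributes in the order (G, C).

Natural join on F: {(7, 10, 13, 26, m), (7, 10, 13, 36, x), (7, 16, 33, 26, m), (7, 16, 33, 36, x), (7, 31, 2, 26, m), (7, 31, 2, 36, x), (9, 18, 4, 17, b), (9, 18, 4, 18, a), (9, 18, 4, 19, r), (9, 18, 4, 2, w), (9, 18, 4, 34, v), (9, 18, 4, 36, q), (9, 18, 4, 9, w), (9, 36, 9, 17, b), (9, 36, 9, 18, a), (9, 36, 9, 19, r), (9, 36, 9, 2, w), (9, 36, 9, 34, v), (9, 36, 9, 36, q), (9, 36, 9, 9, w), (9, 38, 2, 17, b), (9, 38, 2, 18, a), (9, 38, 2, 19, r), (9, 38, 2, 2, w), (9, 38, 2, 34, v), (9, 38, 2, 36, q), (9, 38, 2, 9, w)}
Filtering on E ≥ 18 leaves {(7, 10, 13, 26, m), (7, 10, 13, 36, x), (7, 16, 33, 26, m), (7, 16, 33, 36, x), (7, 31, 2, 26, m), (7, 31, 2, 36, x), (9, 18, 4, 18, a), (9, 18, 4, 19, r), (9, 18, 4, 34, v), (9, 18, 4, 36, q), (9, 36, 9, 18, a), (9, 36, 9, 19, r), (9, 36, 9, 34, v), (9, 36, 9, 36, q), (9, 38, 2, 18, a), (9, 38, 2, 19, r), (9, 38, 2, 34, v), (9, 38, 2, 36, q)}.
Keep only column(s) G, C (12 duplicate(s) eliminated): {(13, 10), (2, 31), (2, 38), (33, 16), (4, 18), (9, 36)}

{(13, 10), (2, 31), (2, 38), (33, 16), (4, 18), (9, 36)}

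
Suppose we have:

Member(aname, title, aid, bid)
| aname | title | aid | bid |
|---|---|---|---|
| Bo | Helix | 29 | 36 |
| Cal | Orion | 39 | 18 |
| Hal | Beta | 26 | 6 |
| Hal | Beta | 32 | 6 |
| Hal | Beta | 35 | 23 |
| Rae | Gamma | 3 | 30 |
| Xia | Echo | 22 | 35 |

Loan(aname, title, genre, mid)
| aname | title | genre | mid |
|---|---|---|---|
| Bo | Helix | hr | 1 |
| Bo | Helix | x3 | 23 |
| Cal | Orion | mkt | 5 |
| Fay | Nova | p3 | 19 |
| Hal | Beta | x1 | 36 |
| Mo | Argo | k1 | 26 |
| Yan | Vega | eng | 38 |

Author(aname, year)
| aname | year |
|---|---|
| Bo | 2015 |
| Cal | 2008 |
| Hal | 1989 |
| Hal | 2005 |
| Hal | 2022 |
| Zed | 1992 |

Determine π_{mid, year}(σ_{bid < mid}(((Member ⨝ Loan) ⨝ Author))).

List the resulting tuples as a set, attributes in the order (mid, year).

Joining Member and Loan on aname, title yields {(Bo, Helix, 29, 36, hr, 1), (Bo, Helix, 29, 36, x3, 23), (Cal, Orion, 39, 18, mkt, 5), (Hal, Beta, 26, 6, x1, 36), (Hal, Beta, 32, 6, x1, 36), (Hal, Beta, 35, 23, x1, 36)}.
Joining (Member ⨝ Loan) and Author on aname yields {(Bo, Helix, 29, 36, hr, 1, 2015), (Bo, Helix, 29, 36, x3, 23, 2015), (Cal, Orion, 39, 18, mkt, 5, 2008), (Hal, Beta, 26, 6, x1, 36, 1989), (Hal, Beta, 26, 6, x1, 36, 2005), (Hal, Beta, 26, 6, x1, 36, 2022), (Hal, Beta, 32, 6, x1, 36, 1989), (Hal, Beta, 32, 6, x1, 36, 2005), (Hal, Beta, 32, 6, x1, 36, 2022), (Hal, Beta, 35, 23, x1, 36, 1989), (Hal, Beta, 35, 23, x1, 36, 2005), (Hal, Beta, 35, 23, x1, 36, 2022)}.
Filtering on bid < mid leaves {(Hal, Beta, 26, 6, x1, 36, 1989), (Hal, Beta, 26, 6, x1, 36, 2005), (Hal, Beta, 26, 6, x1, 36, 2022), (Hal, Beta, 32, 6, x1, 36, 1989), (Hal, Beta, 32, 6, x1, 36, 2005), (Hal, Beta, 32, 6, x1, 36, 2022), (Hal, Beta, 35, 23, x1, 36, 1989), (Hal, Beta, 35, 23, x1, 36, 2005), (Hal, Beta, 35, 23, x1, 36, 2022)}.
π_{mid, year} gives {(36, 1989), (36, 2005), (36, 2022)} (6 duplicate(s) eliminated).

{(36, 1989), (36, 2005), (36, 2022)}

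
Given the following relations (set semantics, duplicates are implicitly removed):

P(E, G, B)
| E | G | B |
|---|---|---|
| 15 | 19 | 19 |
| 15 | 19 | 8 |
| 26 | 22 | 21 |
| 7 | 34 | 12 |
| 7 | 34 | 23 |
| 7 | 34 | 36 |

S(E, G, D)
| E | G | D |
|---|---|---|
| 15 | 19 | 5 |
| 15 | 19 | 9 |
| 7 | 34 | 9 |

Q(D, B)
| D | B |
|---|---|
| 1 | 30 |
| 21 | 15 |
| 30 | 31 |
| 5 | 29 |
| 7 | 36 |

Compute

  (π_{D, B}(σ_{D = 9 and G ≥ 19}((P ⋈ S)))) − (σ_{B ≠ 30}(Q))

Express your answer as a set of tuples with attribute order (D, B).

{(9, 12), (9, 19), (9, 23), (9, 36), (9, 8)}

P ⋈ S (natural join on E, G): {(15, 19, 19, 5), (15, 19, 19, 9), (15, 19, 8, 5), (15, 19, 8, 9), (7, 34, 12, 9), (7, 34, 23, 9), (7, 34, 36, 9)}
Apply σ_{D = 9 and G ≥ 19}; surviving tuples: {(15, 19, 19, 9), (15, 19, 8, 9), (7, 34, 12, 9), (7, 34, 23, 9), (7, 34, 36, 9)}
Projecting to D, B: {(9, 12), (9, 19), (9, 23), (9, 36), (9, 8)}
Apply σ_{B ≠ 30}; surviving tuples: {(21, 15), (30, 31), (5, 29), (7, 36)}
Difference: {(9, 12), (9, 19), (9, 23), (9, 36), (9, 8)} with {(21, 15), (30, 31), (5, 29), (7, 36)} → {(9, 12), (9, 19), (9, 23), (9, 36), (9, 8)}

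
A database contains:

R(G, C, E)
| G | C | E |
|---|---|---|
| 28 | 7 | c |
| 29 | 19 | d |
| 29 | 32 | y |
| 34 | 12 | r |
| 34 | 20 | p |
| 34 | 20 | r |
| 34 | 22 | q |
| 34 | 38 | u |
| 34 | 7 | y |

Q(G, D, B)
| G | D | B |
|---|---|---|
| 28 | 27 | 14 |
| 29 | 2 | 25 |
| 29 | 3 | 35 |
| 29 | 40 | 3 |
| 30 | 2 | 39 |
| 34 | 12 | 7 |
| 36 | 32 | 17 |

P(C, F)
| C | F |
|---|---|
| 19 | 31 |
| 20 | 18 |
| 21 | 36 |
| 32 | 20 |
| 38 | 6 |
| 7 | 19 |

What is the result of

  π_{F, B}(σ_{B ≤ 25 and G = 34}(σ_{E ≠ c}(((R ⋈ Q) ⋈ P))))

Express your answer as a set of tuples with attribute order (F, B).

{(18, 7), (19, 7), (6, 7)}

R ⋈ Q (natural join on G): {(28, 7, c, 27, 14), (29, 19, d, 2, 25), (29, 19, d, 3, 35), (29, 19, d, 40, 3), (29, 32, y, 2, 25), (29, 32, y, 3, 35), (29, 32, y, 40, 3), (34, 12, r, 12, 7), (34, 20, p, 12, 7), (34, 20, r, 12, 7), (34, 22, q, 12, 7), (34, 38, u, 12, 7), (34, 7, y, 12, 7)}
(R ⋈ Q) ⋈ P (natural join on C): {(28, 7, c, 27, 14, 19), (29, 19, d, 2, 25, 31), (29, 19, d, 3, 35, 31), (29, 19, d, 40, 3, 31), (29, 32, y, 2, 25, 20), (29, 32, y, 3, 35, 20), (29, 32, y, 40, 3, 20), (34, 20, p, 12, 7, 18), (34, 20, r, 12, 7, 18), (34, 38, u, 12, 7, 6), (34, 7, y, 12, 7, 19)}
σ[E ≠ c]: keep tuples satisfying E ≠ c → {(29, 19, d, 2, 25, 31), (29, 19, d, 3, 35, 31), (29, 19, d, 40, 3, 31), (29, 32, y, 2, 25, 20), (29, 32, y, 3, 35, 20), (29, 32, y, 40, 3, 20), (34, 20, p, 12, 7, 18), (34, 20, r, 12, 7, 18), (34, 38, u, 12, 7, 6), (34, 7, y, 12, 7, 19)}
σ[B ≤ 25 and G = 34]: keep tuples satisfying B ≤ 25 and G = 34 → {(34, 20, p, 12, 7, 18), (34, 20, r, 12, 7, 18), (34, 38, u, 12, 7, 6), (34, 7, y, 12, 7, 19)}
Keep only column(s) F, B (1 duplicate(s) eliminated): {(18, 7), (19, 7), (6, 7)}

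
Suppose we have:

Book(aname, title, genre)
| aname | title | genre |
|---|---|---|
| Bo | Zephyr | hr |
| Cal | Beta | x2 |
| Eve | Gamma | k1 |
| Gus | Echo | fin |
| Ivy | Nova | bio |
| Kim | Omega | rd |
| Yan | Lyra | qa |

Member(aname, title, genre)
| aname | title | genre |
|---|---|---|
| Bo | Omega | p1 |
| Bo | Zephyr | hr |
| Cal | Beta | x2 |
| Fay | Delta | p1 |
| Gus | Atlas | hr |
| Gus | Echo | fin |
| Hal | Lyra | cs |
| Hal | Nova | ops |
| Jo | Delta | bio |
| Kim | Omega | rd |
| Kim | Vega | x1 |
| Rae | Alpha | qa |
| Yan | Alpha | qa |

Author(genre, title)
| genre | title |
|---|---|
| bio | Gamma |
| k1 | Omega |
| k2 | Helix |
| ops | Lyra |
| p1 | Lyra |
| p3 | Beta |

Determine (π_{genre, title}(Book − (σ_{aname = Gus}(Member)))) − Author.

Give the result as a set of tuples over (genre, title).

{(bio, Nova), (hr, Zephyr), (k1, Gamma), (qa, Lyra), (rd, Omega), (x2, Beta)}

Filtering on aname = Gus leaves {(Gus, Atlas, hr), (Gus, Echo, fin)}.
Difference: {(Bo, Zephyr, hr), (Cal, Beta, x2), (Eve, Gamma, k1), (Gus, Echo, fin), (Ivy, Nova, bio), (Kim, Omega, rd), (Yan, Lyra, qa)} with {(Gus, Atlas, hr), (Gus, Echo, fin)} → {(Bo, Zephyr, hr), (Cal, Beta, x2), (Eve, Gamma, k1), (Ivy, Nova, bio), (Kim, Omega, rd), (Yan, Lyra, qa)}
Keep only column(s) genre, title: {(bio, Nova), (hr, Zephyr), (k1, Gamma), (qa, Lyra), (rd, Omega), (x2, Beta)}
Difference: {(bio, Nova), (hr, Zephyr), (k1, Gamma), (qa, Lyra), (rd, Omega), (x2, Beta)} with {(bio, Gamma), (k1, Omega), (k2, Helix), (ops, Lyra), (p1, Lyra), (p3, Beta)} → {(bio, Nova), (hr, Zephyr), (k1, Gamma), (qa, Lyra), (rd, Omega), (x2, Beta)}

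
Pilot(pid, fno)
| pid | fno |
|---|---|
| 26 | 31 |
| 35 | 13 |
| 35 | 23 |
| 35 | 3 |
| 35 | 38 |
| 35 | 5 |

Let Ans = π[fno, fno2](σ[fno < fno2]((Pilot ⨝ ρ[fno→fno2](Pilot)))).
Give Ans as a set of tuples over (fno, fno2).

ρ[fno→fno2]: schema becomes (pid, fno2); tuples unchanged.
Joining Pilot and ρ[fno→fno2](Pilot) on pid yields {(26, 31, 31), (35, 13, 13), (35, 13, 23), (35, 13, 3), (35, 13, 38), (35, 13, 5), (35, 23, 13), (35, 23, 23), (35, 23, 3), (35, 23, 38), (35, 23, 5), (35, 3, 13), (35, 3, 23), (35, 3, 3), (35, 3, 38), (35, 3, 5), (35, 38, 13), (35, 38, 23), (35, 38, 3), (35, 38, 38), (35, 38, 5), (35, 5, 13), (35, 5, 23), (35, 5, 3), (35, 5, 38), (35, 5, 5)}.
σ[fno < fno2]: keep tuples satisfying fno < fno2 → {(35, 13, 23), (35, 13, 38), (35, 23, 38), (35, 3, 13), (35, 3, 23), (35, 3, 38), (35, 3, 5), (35, 5, 13), (35, 5, 23), (35, 5, 38)}
Keep only column(s) fno, fno2: {(13, 23), (13, 38), (23, 38), (3, 13), (3, 23), (3, 38), (3, 5), (5, 13), (5, 23), (5, 38)}

{(13, 23), (13, 38), (23, 38), (3, 13), (3, 23), (3, 38), (3, 5), (5, 13), (5, 23), (5, 38)}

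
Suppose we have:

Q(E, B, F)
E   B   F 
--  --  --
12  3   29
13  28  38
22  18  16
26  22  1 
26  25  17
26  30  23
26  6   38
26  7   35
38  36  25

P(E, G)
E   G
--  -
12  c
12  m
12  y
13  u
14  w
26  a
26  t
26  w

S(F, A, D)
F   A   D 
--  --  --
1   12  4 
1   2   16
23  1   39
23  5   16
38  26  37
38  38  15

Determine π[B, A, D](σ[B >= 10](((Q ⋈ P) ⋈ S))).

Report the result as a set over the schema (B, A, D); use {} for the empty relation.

Natural join on E: {(12, 3, 29, c), (12, 3, 29, m), (12, 3, 29, y), (13, 28, 38, u), (26, 22, 1, a), (26, 22, 1, t), (26, 22, 1, w), (26, 25, 17, a), (26, 25, 17, t), (26, 25, 17, w), (26, 30, 23, a), (26, 30, 23, t), (26, 30, 23, w), (26, 6, 38, a), (26, 6, 38, t), (26, 6, 38, w), (26, 7, 35, a), (26, 7, 35, t), (26, 7, 35, w)}
Natural join on F: {(13, 28, 38, u, 26, 37), (13, 28, 38, u, 38, 15), (26, 22, 1, a, 12, 4), (26, 22, 1, a, 2, 16), (26, 22, 1, t, 12, 4), (26, 22, 1, t, 2, 16), (26, 22, 1, w, 12, 4), (26, 22, 1, w, 2, 16), (26, 30, 23, a, 1, 39), (26, 30, 23, a, 5, 16), (26, 30, 23, t, 1, 39), (26, 30, 23, t, 5, 16), (26, 30, 23, w, 1, 39), (26, 30, 23, w, 5, 16), (26, 6, 38, a, 26, 37), (26, 6, 38, a, 38, 15), (26, 6, 38, t, 26, 37), (26, 6, 38, t, 38, 15), (26, 6, 38, w, 26, 37), (26, 6, 38, w, 38, 15)}
Filtering on B >= 10 leaves {(13, 28, 38, u, 26, 37), (13, 28, 38, u, 38, 15), (26, 22, 1, a, 12, 4), (26, 22, 1, a, 2, 16), (26, 22, 1, t, 12, 4), (26, 22, 1, t, 2, 16), (26, 22, 1, w, 12, 4), (26, 22, 1, w, 2, 16), (26, 30, 23, a, 1, 39), (26, 30, 23, a, 5, 16), (26, 30, 23, t, 1, 39), (26, 30, 23, t, 5, 16), (26, 30, 23, w, 1, 39), (26, 30, 23, w, 5, 16)}.
π_{B, A, D} gives {(22, 12, 4), (22, 2, 16), (28, 26, 37), (28, 38, 15), (30, 1, 39), (30, 5, 16)} (8 duplicate(s) eliminated).

{(22, 12, 4), (22, 2, 16), (28, 26, 37), (28, 38, 15), (30, 1, 39), (30, 5, 16)}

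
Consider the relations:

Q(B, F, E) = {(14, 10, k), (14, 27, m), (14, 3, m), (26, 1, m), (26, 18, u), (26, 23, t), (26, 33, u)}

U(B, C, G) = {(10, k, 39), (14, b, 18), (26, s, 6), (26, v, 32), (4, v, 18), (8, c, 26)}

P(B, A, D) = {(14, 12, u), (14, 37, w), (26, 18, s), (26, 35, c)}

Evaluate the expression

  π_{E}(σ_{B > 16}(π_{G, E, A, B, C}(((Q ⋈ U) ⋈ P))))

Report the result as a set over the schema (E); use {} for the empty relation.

Q ⋈ U (natural join on B): {(14, 10, k, b, 18), (14, 27, m, b, 18), (14, 3, m, b, 18), (26, 1, m, s, 6), (26, 1, m, v, 32), (26, 18, u, s, 6), (26, 18, u, v, 32), (26, 23, t, s, 6), (26, 23, t, v, 32), (26, 33, u, s, 6), (26, 33, u, v, 32)}
(Q ⋈ U) ⋈ P (natural join on B): {(14, 10, k, b, 18, 12, u), (14, 10, k, b, 18, 37, w), (14, 27, m, b, 18, 12, u), (14, 27, m, b, 18, 37, w), (14, 3, m, b, 18, 12, u), (14, 3, m, b, 18, 37, w), (26, 1, m, s, 6, 18, s), (26, 1, m, s, 6, 35, c), (26, 1, m, v, 32, 18, s), (26, 1, m, v, 32, 35, c), (26, 18, u, s, 6, 18, s), (26, 18, u, s, 6, 35, c), (26, 18, u, v, 32, 18, s), (26, 18, u, v, 32, 35, c), (26, 23, t, s, 6, 18, s), (26, 23, t, s, 6, 35, c), (26, 23, t, v, 32, 18, s), (26, 23, t, v, 32, 35, c), (26, 33, u, s, 6, 18, s), (26, 33, u, s, 6, 35, c), (26, 33, u, v, 32, 18, s), (26, 33, u, v, 32, 35, c)}
π[G, E, A, B, C]: project onto (G, E, A, B, C) (6 duplicate(s) eliminated) → {(18, k, 12, 14, b), (18, k, 37, 14, b), (18, m, 12, 14, b), (18, m, 37, 14, b), (32, m, 18, 26, v), (32, m, 35, 26, v), (32, t, 18, 26, v), (32, t, 35, 26, v), (32, u, 18, 26, v), (32, u, 35, 26, v), (6, m, 18, 26, s), (6, m, 35, 26, s), (6, t, 18, 26, s), (6, t, 35, 26, s), (6, u, 18, 26, s), (6, u, 35, 26, s)}
Selection B > 16: {(32, m, 18, 26, v), (32, m, 35, 26, v), (32, t, 18, 26, v), (32, t, 35, 26, v), (32, u, 18, 26, v), (32, u, 35, 26, v), (6, m, 18, 26, s), (6, m, 35, 26, s), (6, t, 18, 26, s), (6, t, 35, 26, s), (6, u, 18, 26, s), (6, u, 35, 26, s)}
π[E]: project onto (E) (9 duplicate(s) eliminated) → {m, t, u}

{m, t, u}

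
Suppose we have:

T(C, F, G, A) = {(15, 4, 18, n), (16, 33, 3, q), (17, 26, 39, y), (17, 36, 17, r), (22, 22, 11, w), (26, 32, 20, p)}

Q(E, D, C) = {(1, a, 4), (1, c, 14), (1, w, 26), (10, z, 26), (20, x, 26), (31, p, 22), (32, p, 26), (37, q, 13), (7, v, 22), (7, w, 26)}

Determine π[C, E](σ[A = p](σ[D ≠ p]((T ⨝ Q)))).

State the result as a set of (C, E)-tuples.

{(26, 1), (26, 10), (26, 20), (26, 7)}

T ⋈ Q (natural join on C): {(22, 22, 11, w, 31, p), (22, 22, 11, w, 7, v), (26, 32, 20, p, 1, w), (26, 32, 20, p, 10, z), (26, 32, 20, p, 20, x), (26, 32, 20, p, 32, p), (26, 32, 20, p, 7, w)}
Filtering on D ≠ p leaves {(22, 22, 11, w, 7, v), (26, 32, 20, p, 1, w), (26, 32, 20, p, 10, z), (26, 32, 20, p, 20, x), (26, 32, 20, p, 7, w)}.
Filtering on A = p leaves {(26, 32, 20, p, 1, w), (26, 32, 20, p, 10, z), (26, 32, 20, p, 20, x), (26, 32, 20, p, 7, w)}.
Projecting to C, E: {(26, 1), (26, 10), (26, 20), (26, 7)}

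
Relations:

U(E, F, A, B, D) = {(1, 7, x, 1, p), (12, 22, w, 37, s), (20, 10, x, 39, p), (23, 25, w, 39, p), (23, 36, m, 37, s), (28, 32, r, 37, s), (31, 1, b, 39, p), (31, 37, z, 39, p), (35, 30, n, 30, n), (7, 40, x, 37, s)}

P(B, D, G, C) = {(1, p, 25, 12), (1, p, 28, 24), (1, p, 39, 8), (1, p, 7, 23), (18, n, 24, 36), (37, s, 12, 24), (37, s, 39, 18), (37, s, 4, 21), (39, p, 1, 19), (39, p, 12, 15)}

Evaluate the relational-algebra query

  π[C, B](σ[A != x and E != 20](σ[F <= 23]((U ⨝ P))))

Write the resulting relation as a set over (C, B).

{(15, 39), (18, 37), (19, 39), (21, 37), (24, 37)}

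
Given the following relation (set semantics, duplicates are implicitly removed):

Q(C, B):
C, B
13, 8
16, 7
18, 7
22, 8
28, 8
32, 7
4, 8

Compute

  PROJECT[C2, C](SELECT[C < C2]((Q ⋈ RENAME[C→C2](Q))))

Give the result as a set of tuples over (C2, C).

ρ[C→C2]: schema becomes (C2, B); tuples unchanged.
Joining Q and RENAME[C→C2](Q) on B yields {(13, 8, 13), (13, 8, 22), (13, 8, 28), (13, 8, 4), (16, 7, 16), (16, 7, 18), (16, 7, 32), (18, 7, 16), (18, 7, 18), (18, 7, 32), (22, 8, 13), (22, 8, 22), (22, 8, 28), (22, 8, 4), (28, 8, 13), (28, 8, 22), (28, 8, 28), (28, 8, 4), (32, 7, 16), (32, 7, 18), (32, 7, 32), (4, 8, 13), (4, 8, 22), (4, 8, 28), (4, 8, 4)}.
Filtering on C < C2 leaves {(13, 8, 22), (13, 8, 28), (16, 7, 18), (16, 7, 32), (18, 7, 32), (22, 8, 28), (4, 8, 13), (4, 8, 22), (4, 8, 28)}.
π_{C2, C} gives {(13, 4), (18, 16), (22, 13), (22, 4), (28, 13), (28, 22), (28, 4), (32, 16), (32, 18)}.

{(13, 4), (18, 16), (22, 13), (22, 4), (28, 13), (28, 22), (28, 4), (32, 16), (32, 18)}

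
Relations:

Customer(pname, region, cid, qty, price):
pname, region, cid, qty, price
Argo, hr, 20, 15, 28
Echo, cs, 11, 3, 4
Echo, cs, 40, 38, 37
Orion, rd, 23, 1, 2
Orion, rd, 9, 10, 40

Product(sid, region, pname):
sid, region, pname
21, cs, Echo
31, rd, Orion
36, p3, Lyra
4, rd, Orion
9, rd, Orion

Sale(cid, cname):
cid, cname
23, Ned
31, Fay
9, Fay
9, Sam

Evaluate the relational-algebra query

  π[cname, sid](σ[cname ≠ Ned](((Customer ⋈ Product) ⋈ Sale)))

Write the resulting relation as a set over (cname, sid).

{(Fay, 31), (Fay, 4), (Fay, 9), (Sam, 31), (Sam, 4), (Sam, 9)}

Joining Customer and Product on pname, region yields {(Echo, cs, 11, 3, 4, 21), (Echo, cs, 40, 38, 37, 21), (Orion, rd, 23, 1, 2, 31), (Orion, rd, 23, 1, 2, 4), (Orion, rd, 23, 1, 2, 9), (Orion, rd, 9, 10, 40, 31), (Orion, rd, 9, 10, 40, 4), (Orion, rd, 9, 10, 40, 9)}.
Joining (Customer ⋈ Product) and Sale on cid yields {(Orion, rd, 23, 1, 2, 31, Ned), (Orion, rd, 23, 1, 2, 4, Ned), (Orion, rd, 23, 1, 2, 9, Ned), (Orion, rd, 9, 10, 40, 31, Fay), (Orion, rd, 9, 10, 40, 31, Sam), (Orion, rd, 9, 10, 40, 4, Fay), (Orion, rd, 9, 10, 40, 4, Sam), (Orion, rd, 9, 10, 40, 9, Fay), (Orion, rd, 9, 10, 40, 9, Sam)}.
Filtering on cname ≠ Ned leaves {(Orion, rd, 9, 10, 40, 31, Fay), (Orion, rd, 9, 10, 40, 31, Sam), (Orion, rd, 9, 10, 40, 4, Fay), (Orion, rd, 9, 10, 40, 4, Sam), (Orion, rd, 9, 10, 40, 9, Fay), (Orion, rd, 9, 10, 40, 9, Sam)}.
π[cname, sid]: project onto (cname, sid) → {(Fay, 31), (Fay, 4), (Fay, 9), (Sam, 31), (Sam, 4), (Sam, 9)}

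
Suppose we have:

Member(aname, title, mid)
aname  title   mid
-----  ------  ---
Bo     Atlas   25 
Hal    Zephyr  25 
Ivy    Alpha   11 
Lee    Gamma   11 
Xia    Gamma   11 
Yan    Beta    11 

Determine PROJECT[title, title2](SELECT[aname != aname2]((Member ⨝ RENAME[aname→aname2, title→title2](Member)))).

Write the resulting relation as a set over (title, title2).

ρ[aname→aname2, title→title2]: schema becomes (aname2, title2, mid); tuples unchanged.
Member ⋈ RENAME[aname→aname2, title→title2](Member) (natural join on mid): {(Bo, Atlas, 25, Bo, Atlas), (Bo, Atlas, 25, Hal, Zephyr), (Hal, Zephyr, 25, Bo, Atlas), (Hal, Zephyr, 25, Hal, Zephyr), (Ivy, Alpha, 11, Ivy, Alpha), (Ivy, Alpha, 11, Lee, Gamma), (Ivy, Alpha, 11, Xia, Gamma), (Ivy, Alpha, 11, Yan, Beta), (Lee, Gamma, 11, Ivy, Alpha), (Lee, Gamma, 11, Lee, Gamma), (Lee, Gamma, 11, Xia, Gamma), (Lee, Gamma, 11, Yan, Beta), (Xia, Gamma, 11, Ivy, Alpha), (Xia, Gamma, 11, Lee, Gamma), (Xia, Gamma, 11, Xia, Gamma), (Xia, Gamma, 11, Yan, Beta), (Yan, Beta, 11, Ivy, Alpha), (Yan, Beta, 11, Lee, Gamma), (Yan, Beta, 11, Xia, Gamma), (Yan, Beta, 11, Yan, Beta)}
σ[aname != aname2]: keep tuples satisfying aname != aname2 → {(Bo, Atlas, 25, Hal, Zephyr), (Hal, Zephyr, 25, Bo, Atlas), (Ivy, Alpha, 11, Lee, Gamma), (Ivy, Alpha, 11, Xia, Gamma), (Ivy, Alpha, 11, Yan, Beta), (Lee, Gamma, 11, Ivy, Alpha), (Lee, Gamma, 11, Xia, Gamma), (Lee, Gamma, 11, Yan, Beta), (Xia, Gamma, 11, Ivy, Alpha), (Xia, Gamma, 11, Lee, Gamma), (Xia, Gamma, 11, Yan, Beta), (Yan, Beta, 11, Ivy, Alpha), (Yan, Beta, 11, Lee, Gamma), (Yan, Beta, 11, Xia, Gamma)}
π[title, title2]: project onto (title, title2) (5 duplicate(s) eliminated) → {(Alpha, Beta), (Alpha, Gamma), (Atlas, Zephyr), (Beta, Alpha), (Beta, Gamma), (Gamma, Alpha), (Gamma, Beta), (Gamma, Gamma), (Zephyr, Atlas)}

{(Alpha, Beta), (Alpha, Gamma), (Atlas, Zephyr), (Beta, Alpha), (Beta, Gamma), (Gamma, Alpha), (Gamma, Beta), (Gamma, Gamma), (Zephyr, Atlas)}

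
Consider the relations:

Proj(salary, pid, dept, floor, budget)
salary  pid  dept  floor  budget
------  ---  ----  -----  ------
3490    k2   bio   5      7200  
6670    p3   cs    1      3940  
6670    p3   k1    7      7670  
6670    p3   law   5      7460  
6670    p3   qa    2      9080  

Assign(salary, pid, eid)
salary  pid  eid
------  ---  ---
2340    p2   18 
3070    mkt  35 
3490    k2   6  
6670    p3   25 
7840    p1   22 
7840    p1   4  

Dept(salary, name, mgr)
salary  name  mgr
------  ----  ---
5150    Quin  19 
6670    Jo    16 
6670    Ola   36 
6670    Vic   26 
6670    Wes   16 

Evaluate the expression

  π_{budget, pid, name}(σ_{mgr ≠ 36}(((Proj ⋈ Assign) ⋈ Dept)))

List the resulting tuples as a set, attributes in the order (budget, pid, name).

Natural join on salary, pid: {(3490, k2, bio, 5, 7200, 6), (6670, p3, cs, 1, 3940, 25), (6670, p3, k1, 7, 7670, 25), (6670, p3, law, 5, 7460, 25), (6670, p3, qa, 2, 9080, 25)}
Natural join on salary: {(6670, p3, cs, 1, 3940, 25, Jo, 16), (6670, p3, cs, 1, 3940, 25, Ola, 36), (6670, p3, cs, 1, 3940, 25, Vic, 26), (6670, p3, cs, 1, 3940, 25, Wes, 16), (6670, p3, k1, 7, 7670, 25, Jo, 16), (6670, p3, k1, 7, 7670, 25, Ola, 36), (6670, p3, k1, 7, 7670, 25, Vic, 26), (6670, p3, k1, 7, 7670, 25, Wes, 16), (6670, p3, law, 5, 7460, 25, Jo, 16), (6670, p3, law, 5, 7460, 25, Ola, 36), (6670, p3, law, 5, 7460, 25, Vic, 26), (6670, p3, law, 5, 7460, 25, Wes, 16), (6670, p3, qa, 2, 9080, 25, Jo, 16), (6670, p3, qa, 2, 9080, 25, Ola, 36), (6670, p3, qa, 2, 9080, 25, Vic, 26), (6670, p3, qa, 2, 9080, 25, Wes, 16)}
Apply σ_{mgr ≠ 36}; surviving tuples: {(6670, p3, cs, 1, 3940, 25, Jo, 16), (6670, p3, cs, 1, 3940, 25, Vic, 26), (6670, p3, cs, 1, 3940, 25, Wes, 16), (6670, p3, k1, 7, 7670, 25, Jo, 16), (6670, p3, k1, 7, 7670, 25, Vic, 26), (6670, p3, k1, 7, 7670, 25, Wes, 16), (6670, p3, law, 5, 7460, 25, Jo, 16), (6670, p3, law, 5, 7460, 25, Vic, 26), (6670, p3, law, 5, 7460, 25, Wes, 16), (6670, p3, qa, 2, 9080, 25, Jo, 16), (6670, p3, qa, 2, 9080, 25, Vic, 26), (6670, p3, qa, 2, 9080, 25, Wes, 16)}
π_{budget, pid, name} gives {(3940, p3, Jo), (3940, p3, Vic), (3940, p3, Wes), (7460, p3, Jo), (7460, p3, Vic), (7460, p3, Wes), (7670, p3, Jo), (7670, p3, Vic), (7670, p3, Wes), (9080, p3, Jo), (9080, p3, Vic), (9080, p3, Wes)}.

{(3940, p3, Jo), (3940, p3, Vic), (3940, p3, Wes), (7460, p3, Jo), (7460, p3, Vic), (7460, p3, Wes), (7670, p3, Jo), (7670, p3, Vic), (7670, p3, Wes), (9080, p3, Jo), (9080, p3, Vic), (9080, p3, Wes)}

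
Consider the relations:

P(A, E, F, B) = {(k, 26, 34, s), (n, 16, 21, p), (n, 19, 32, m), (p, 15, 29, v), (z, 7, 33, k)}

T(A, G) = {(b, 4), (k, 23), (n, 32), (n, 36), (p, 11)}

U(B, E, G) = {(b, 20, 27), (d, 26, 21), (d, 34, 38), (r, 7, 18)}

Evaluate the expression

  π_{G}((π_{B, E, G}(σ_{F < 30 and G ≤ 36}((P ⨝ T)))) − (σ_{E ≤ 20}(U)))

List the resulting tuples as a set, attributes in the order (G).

{11, 32, 36}

Joining P and T on A yields {(k, 26, 34, s, 23), (n, 16, 21, p, 32), (n, 16, 21, p, 36), (n, 19, 32, m, 32), (n, 19, 32, m, 36), (p, 15, 29, v, 11)}.
σ[F < 30 and G ≤ 36]: keep tuples satisfying F < 30 and G ≤ 36 → {(n, 16, 21, p, 32), (n, 16, 21, p, 36), (p, 15, 29, v, 11)}
Keep only column(s) B, E, G: {(p, 16, 32), (p, 16, 36), (v, 15, 11)}
σ[E ≤ 20]: keep tuples satisfying E ≤ 20 → {(b, 20, 27), (r, 7, 18)}
Difference: {(p, 16, 32), (p, 16, 36), (v, 15, 11)} with {(b, 20, 27), (r, 7, 18)} → {(p, 16, 32), (p, 16, 36), (v, 15, 11)}
Keep only column(s) G: {11, 32, 36}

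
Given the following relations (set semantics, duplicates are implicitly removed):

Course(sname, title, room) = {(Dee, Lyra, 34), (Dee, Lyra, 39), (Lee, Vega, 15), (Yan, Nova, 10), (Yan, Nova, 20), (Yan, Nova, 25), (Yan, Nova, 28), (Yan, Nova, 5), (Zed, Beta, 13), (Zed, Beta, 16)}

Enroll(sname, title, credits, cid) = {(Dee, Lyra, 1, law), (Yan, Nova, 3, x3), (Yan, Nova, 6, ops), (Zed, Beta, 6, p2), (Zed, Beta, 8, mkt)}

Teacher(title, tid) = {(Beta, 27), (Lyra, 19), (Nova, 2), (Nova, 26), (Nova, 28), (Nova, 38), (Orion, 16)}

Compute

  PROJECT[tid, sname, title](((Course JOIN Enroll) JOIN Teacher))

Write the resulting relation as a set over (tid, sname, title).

{(19, Dee, Lyra), (2, Yan, Nova), (26, Yan, Nova), (27, Zed, Beta), (28, Yan, Nova), (38, Yan, Nova)}

Joining Course and Enroll on sname, title yields {(Dee, Lyra, 34, 1, law), (Dee, Lyra, 39, 1, law), (Yan, Nova, 10, 3, x3), (Yan, Nova, 10, 6, ops), (Yan, Nova, 20, 3, x3), (Yan, Nova, 20, 6, ops), (Yan, Nova, 25, 3, x3), (Yan, Nova, 25, 6, ops), (Yan, Nova, 28, 3, x3), (Yan, Nova, 28, 6, ops), (Yan, Nova, 5, 3, x3), (Yan, Nova, 5, 6, ops), (Zed, Beta, 13, 6, p2), (Zed, Beta, 13, 8, mkt), (Zed, Beta, 16, 6, p2), (Zed, Beta, 16, 8, mkt)}.
Joining (Course JOIN Enroll) and Teacher on title yields {(Dee, Lyra, 34, 1, law, 19), (Dee, Lyra, 39, 1, law, 19), (Yan, Nova, 10, 3, x3, 2), (Yan, Nova, 10, 3, x3, 26), (Yan, Nova, 10, 3, x3, 28), (Yan, Nova, 10, 3, x3, 38), (Yan, Nova, 10, 6, ops, 2), (Yan, Nova, 10, 6, ops, 26), (Yan, Nova, 10, 6, ops, 28), (Yan, Nova, 10, 6, ops, 38), (Yan, Nova, 20, 3, x3, 2), (Yan, Nova, 20, 3, x3, 26), (Yan, Nova, 20, 3, x3, 28), (Yan, Nova, 20, 3, x3, 38), (Yan, Nova, 20, 6, ops, 2), (Yan, Nova, 20, 6, ops, 26), (Yan, Nova, 20, 6, ops, 28), (Yan, Nova, 20, 6, ops, 38), (Yan, Nova, 25, 3, x3, 2), (Yan, Nova, 25, 3, x3, 26), (Yan, Nova, 25, 3, x3, 28), (Yan, Nova, 25, 3, x3, 38), (Yan, Nova, 25, 6, ops, 2), (Yan, Nova, 25, 6, ops, 26), (Yan, Nova, 25, 6, ops, 28), (Yan, Nova, 25, 6, ops, 38), (Yan, Nova, 28, 3, x3, 2), (Yan, Nova, 28, 3, x3, 26), (Yan, Nova, 28, 3, x3, 28), (Yan, Nova, 28, 3, x3, 38), (Yan, Nova, 28, 6, ops, 2), (Yan, Nova, 28, 6, ops, 26), (Yan, Nova, 28, 6, ops, 28), (Yan, Nova, 28, 6, ops, 38), (Yan, Nova, 5, 3, x3, 2), (Yan, Nova, 5, 3, x3, 26), (Yan, Nova, 5, 3, x3, 28), (Yan, Nova, 5, 3, x3, 38), (Yan, Nova, 5, 6, ops, 2), (Yan, Nova, 5, 6, ops, 26), (Yan, Nova, 5, 6, ops, 28), (Yan, Nova, 5, 6, ops, 38), (Zed, Beta, 13, 6, p2, 27), (Zed, Beta, 13, 8, mkt, 27), (Zed, Beta, 16, 6, p2, 27), (Zed, Beta, 16, 8, mkt, 27)}.
Keep only column(s) tid, sname, title (40 duplicate(s) eliminated): {(19, Dee, Lyra), (2, Yan, Nova), (26, Yan, Nova), (27, Zed, Beta), (28, Yan, Nova), (38, Yan, Nova)}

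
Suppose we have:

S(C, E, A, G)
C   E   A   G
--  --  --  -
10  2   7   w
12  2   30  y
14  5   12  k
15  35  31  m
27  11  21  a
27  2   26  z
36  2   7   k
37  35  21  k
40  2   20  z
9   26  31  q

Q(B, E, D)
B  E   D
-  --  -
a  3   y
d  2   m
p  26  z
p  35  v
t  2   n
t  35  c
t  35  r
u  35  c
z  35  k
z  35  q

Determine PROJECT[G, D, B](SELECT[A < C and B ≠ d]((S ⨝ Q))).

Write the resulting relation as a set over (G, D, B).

Joining S and Q on E yields {(10, 2, 7, w, d, m), (10, 2, 7, w, t, n), (12, 2, 30, y, d, m), (12, 2, 30, y, t, n), (15, 35, 31, m, p, v), (15, 35, 31, m, t, c), (15, 35, 31, m, t, r), (15, 35, 31, m, u, c), (15, 35, 31, m, z, k), (15, 35, 31, m, z, q), (27, 2, 26, z, d, m), (27, 2, 26, z, t, n), (36, 2, 7, k, d, m), (36, 2, 7, k, t, n), (37, 35, 21, k, p, v), (37, 35, 21, k, t, c), (37, 35, 21, k, t, r), (37, 35, 21, k, u, c), (37, 35, 21, k, z, k), (37, 35, 21, k, z, q), (40, 2, 20, z, d, m), (40, 2, 20, z, t, n), (9, 26, 31, q, p, z)}.
Filtering on A < C and B ≠ d leaves {(10, 2, 7, w, t, n), (27, 2, 26, z, t, n), (36, 2, 7, k, t, n), (37, 35, 21, k, p, v), (37, 35, 21, k, t, c), (37, 35, 21, k, t, r), (37, 35, 21, k, u, c), (37, 35, 21, k, z, k), (37, 35, 21, k, z, q), (40, 2, 20, z, t, n)}.
Projecting to G, D, B (1 duplicate(s) eliminated): {(k, c, t), (k, c, u), (k, k, z), (k, n, t), (k, q, z), (k, r, t), (k, v, p), (w, n, t), (z, n, t)}

{(k, c, t), (k, c, u), (k, k, z), (k, n, t), (k, q, z), (k, r, t), (k, v, p), (w, n, t), (z, n, t)}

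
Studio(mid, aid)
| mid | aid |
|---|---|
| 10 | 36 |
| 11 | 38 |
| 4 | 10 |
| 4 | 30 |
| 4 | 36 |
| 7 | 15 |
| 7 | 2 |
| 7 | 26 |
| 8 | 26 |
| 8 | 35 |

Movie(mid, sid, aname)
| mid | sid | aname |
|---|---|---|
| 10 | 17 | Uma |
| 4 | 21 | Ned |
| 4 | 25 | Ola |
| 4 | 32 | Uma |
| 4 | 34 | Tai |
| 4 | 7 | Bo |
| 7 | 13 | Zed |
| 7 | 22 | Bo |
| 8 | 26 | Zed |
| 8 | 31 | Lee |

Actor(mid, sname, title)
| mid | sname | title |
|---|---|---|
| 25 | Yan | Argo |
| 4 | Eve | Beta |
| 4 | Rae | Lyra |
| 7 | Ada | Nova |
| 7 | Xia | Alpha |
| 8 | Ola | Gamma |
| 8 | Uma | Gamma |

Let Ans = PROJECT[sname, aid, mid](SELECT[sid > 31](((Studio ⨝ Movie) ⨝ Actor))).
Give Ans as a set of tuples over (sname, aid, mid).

{(Eve, 10, 4), (Eve, 30, 4), (Eve, 36, 4), (Rae, 10, 4), (Rae, 30, 4), (Rae, 36, 4)}

Joining Studio and Movie on mid yields {(10, 36, 17, Uma), (4, 10, 21, Ned), (4, 10, 25, Ola), (4, 10, 32, Uma), (4, 10, 34, Tai), (4, 10, 7, Bo), (4, 30, 21, Ned), (4, 30, 25, Ola), (4, 30, 32, Uma), (4, 30, 34, Tai), (4, 30, 7, Bo), (4, 36, 21, Ned), (4, 36, 25, Ola), (4, 36, 32, Uma), (4, 36, 34, Tai), (4, 36, 7, Bo), (7, 15, 13, Zed), (7, 15, 22, Bo), (7, 2, 13, Zed), (7, 2, 22, Bo), (7, 26, 13, Zed), (7, 26, 22, Bo), (8, 26, 26, Zed), (8, 26, 31, Lee), (8, 35, 26, Zed), (8, 35, 31, Lee)}.
Joining (Studio ⨝ Movie) and Actor on mid yields {(4, 10, 21, Ned, Eve, Beta), (4, 10, 21, Ned, Rae, Lyra), (4, 10, 25, Ola, Eve, Beta), (4, 10, 25, Ola, Rae, Lyra), (4, 10, 32, Uma, Eve, Beta), (4, 10, 32, Uma, Rae, Lyra), (4, 10, 34, Tai, Eve, Beta), (4, 10, 34, Tai, Rae, Lyra), (4, 10, 7, Bo, Eve, Beta), (4, 10, 7, Bo, Rae, Lyra), (4, 30, 21, Ned, Eve, Beta), (4, 30, 21, Ned, Rae, Lyra), (4, 30, 25, Ola, Eve, Beta), (4, 30, 25, Ola, Rae, Lyra), (4, 30, 32, Uma, Eve, Beta), (4, 30, 32, Uma, Rae, Lyra), (4, 30, 34, Tai, Eve, Beta), (4, 30, 34, Tai, Rae, Lyra), (4, 30, 7, Bo, Eve, Beta), (4, 30, 7, Bo, Rae, Lyra), (4, 36, 21, Ned, Eve, Beta), (4, 36, 21, Ned, Rae, Lyra), (4, 36, 25, Ola, Eve, Beta), (4, 36, 25, Ola, Rae, Lyra), (4, 36, 32, Uma, Eve, Beta), (4, 36, 32, Uma, Rae, Lyra), (4, 36, 34, Tai, Eve, Beta), (4, 36, 34, Tai, Rae, Lyra), (4, 36, 7, Bo, Eve, Beta), (4, 36, 7, Bo, Rae, Lyra), (7, 15, 13, Zed, Ada, Nova), (7, 15, 13, Zed, Xia, Alpha), (7, 15, 22, Bo, Ada, Nova), (7, 15, 22, Bo, Xia, Alpha), (7, 2, 13, Zed, Ada, Nova), (7, 2, 13, Zed, Xia, Alpha), (7, 2, 22, Bo, Ada, Nova), (7, 2, 22, Bo, Xia, Alpha), (7, 26, 13, Zed, Ada, Nova), (7, 26, 13, Zed, Xia, Alpha), (7, 26, 22, Bo, Ada, Nova), (7, 26, 22, Bo, Xia, Alpha), (8, 26, 26, Zed, Ola, Gamma), (8, 26, 26, Zed, Uma, Gamma), (8, 26, 31, Lee, Ola, Gamma), (8, 26, 31, Lee, Uma, Gamma), (8, 35, 26, Zed, Ola, Gamma), (8, 35, 26, Zed, Uma, Gamma), (8, 35, 31, Lee, Ola, Gamma), (8, 35, 31, Lee, Uma, Gamma)}.
Selection sid > 31: {(4, 10, 32, Uma, Eve, Beta), (4, 10, 32, Uma, Rae, Lyra), (4, 10, 34, Tai, Eve, Beta), (4, 10, 34, Tai, Rae, Lyra), (4, 30, 32, Uma, Eve, Beta), (4, 30, 32, Uma, Rae, Lyra), (4, 30, 34, Tai, Eve, Beta), (4, 30, 34, Tai, Rae, Lyra), (4, 36, 32, Uma, Eve, Beta), (4, 36, 32, Uma, Rae, Lyra), (4, 36, 34, Tai, Eve, Beta), (4, 36, 34, Tai, Rae, Lyra)}
Projecting to sname, aid, mid (6 duplicate(s) eliminated): {(Eve, 10, 4), (Eve, 30, 4), (Eve, 36, 4), (Rae, 10, 4), (Rae, 30, 4), (Rae, 36, 4)}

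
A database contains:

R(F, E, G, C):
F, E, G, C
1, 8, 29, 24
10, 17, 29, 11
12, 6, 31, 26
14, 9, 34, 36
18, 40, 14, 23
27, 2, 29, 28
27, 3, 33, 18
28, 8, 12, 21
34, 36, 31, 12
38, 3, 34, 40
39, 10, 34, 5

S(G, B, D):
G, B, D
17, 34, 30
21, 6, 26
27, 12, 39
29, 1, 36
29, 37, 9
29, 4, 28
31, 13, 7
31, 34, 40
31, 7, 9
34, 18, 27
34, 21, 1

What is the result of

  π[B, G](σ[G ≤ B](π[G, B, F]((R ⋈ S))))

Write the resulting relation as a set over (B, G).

Natural join on G: {(1, 8, 29, 24, 1, 36), (1, 8, 29, 24, 37, 9), (1, 8, 29, 24, 4, 28), (10, 17, 29, 11, 1, 36), (10, 17, 29, 11, 37, 9), (10, 17, 29, 11, 4, 28), (12, 6, 31, 26, 13, 7), (12, 6, 31, 26, 34, 40), (12, 6, 31, 26, 7, 9), (14, 9, 34, 36, 18, 27), (14, 9, 34, 36, 21, 1), (27, 2, 29, 28, 1, 36), (27, 2, 29, 28, 37, 9), (27, 2, 29, 28, 4, 28), (34, 36, 31, 12, 13, 7), (34, 36, 31, 12, 34, 40), (34, 36, 31, 12, 7, 9), (38, 3, 34, 40, 18, 27), (38, 3, 34, 40, 21, 1), (39, 10, 34, 5, 18, 27), (39, 10, 34, 5, 21, 1)}
Keep only column(s) G, B, F: {(29, 1, 1), (29, 1, 10), (29, 1, 27), (29, 37, 1), (29, 37, 10), (29, 37, 27), (29, 4, 1), (29, 4, 10), (29, 4, 27), (31, 13, 12), (31, 13, 34), (31, 34, 12), (31, 34, 34), (31, 7, 12), (31, 7, 34), (34, 18, 14), (34, 18, 38), (34, 18, 39), (34, 21, 14), (34, 21, 38), (34, 21, 39)}
Filtering on G ≤ B leaves {(29, 37, 1), (29, 37, 10), (29, 37, 27), (31, 34, 12), (31, 34, 34)}.
Keep only column(s) B, G (3 duplicate(s) eliminated): {(34, 31), (37, 29)}

{(34, 31), (37, 29)}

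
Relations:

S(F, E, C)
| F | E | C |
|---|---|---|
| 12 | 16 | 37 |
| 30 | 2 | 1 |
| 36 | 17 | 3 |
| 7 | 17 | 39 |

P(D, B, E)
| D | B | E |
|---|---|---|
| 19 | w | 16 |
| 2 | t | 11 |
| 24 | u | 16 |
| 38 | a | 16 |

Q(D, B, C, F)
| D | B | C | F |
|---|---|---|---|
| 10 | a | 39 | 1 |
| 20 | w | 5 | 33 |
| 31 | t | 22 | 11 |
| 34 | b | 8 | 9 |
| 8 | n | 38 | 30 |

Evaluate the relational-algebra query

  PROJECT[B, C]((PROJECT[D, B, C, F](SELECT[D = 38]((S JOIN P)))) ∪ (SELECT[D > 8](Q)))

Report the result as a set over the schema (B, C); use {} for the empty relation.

Natural join on E: {(12, 16, 37, 19, w), (12, 16, 37, 24, u), (12, 16, 37, 38, a)}
Selection D = 38: {(12, 16, 37, 38, a)}
π_{D, B, C, F} gives {(38, a, 37, 12)}.
Selection D > 8: {(10, a, 39, 1), (20, w, 5, 33), (31, t, 22, 11), (34, b, 8, 9)}
Union: {(38, a, 37, 12)} with {(10, a, 39, 1), (20, w, 5, 33), (31, t, 22, 11), (34, b, 8, 9)} → {(10, a, 39, 1), (20, w, 5, 33), (31, t, 22, 11), (34, b, 8, 9), (38, a, 37, 12)}
π_{B, C} gives {(a, 37), (a, 39), (b, 8), (t, 22), (w, 5)}.

{(a, 37), (a, 39), (b, 8), (t, 22), (w, 5)}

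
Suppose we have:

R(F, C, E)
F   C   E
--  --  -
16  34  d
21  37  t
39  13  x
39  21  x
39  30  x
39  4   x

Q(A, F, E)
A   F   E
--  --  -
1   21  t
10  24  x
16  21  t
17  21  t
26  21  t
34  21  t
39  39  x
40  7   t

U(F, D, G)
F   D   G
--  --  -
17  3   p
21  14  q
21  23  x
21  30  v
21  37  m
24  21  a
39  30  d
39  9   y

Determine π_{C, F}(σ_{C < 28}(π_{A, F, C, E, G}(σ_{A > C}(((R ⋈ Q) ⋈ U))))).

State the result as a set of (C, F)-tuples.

{(13, 39), (21, 39), (4, 39)}

R ⋈ Q (natural join on F, E): {(21, 37, t, 1), (21, 37, t, 16), (21, 37, t, 17), (21, 37, t, 26), (21, 37, t, 34), (39, 13, x, 39), (39, 21, x, 39), (39, 30, x, 39), (39, 4, x, 39)}
(R ⋈ Q) ⋈ U (natural join on F): {(21, 37, t, 1, 14, q), (21, 37, t, 1, 23, x), (21, 37, t, 1, 30, v), (21, 37, t, 1, 37, m), (21, 37, t, 16, 14, q), (21, 37, t, 16, 23, x), (21, 37, t, 16, 30, v), (21, 37, t, 16, 37, m), (21, 37, t, 17, 14, q), (21, 37, t, 17, 23, x), (21, 37, t, 17, 30, v), (21, 37, t, 17, 37, m), (21, 37, t, 26, 14, q), (21, 37, t, 26, 23, x), (21, 37, t, 26, 30, v), (21, 37, t, 26, 37, m), (21, 37, t, 34, 14, q), (21, 37, t, 34, 23, x), (21, 37, t, 34, 30, v), (21, 37, t, 34, 37, m), (39, 13, x, 39, 30, d), (39, 13, x, 39, 9, y), (39, 21, x, 39, 30, d), (39, 21, x, 39, 9, y), (39, 30, x, 39, 30, d), (39, 30, x, 39, 9, y), (39, 4, x, 39, 30, d), (39, 4, x, 39, 9, y)}
Selection A > C: {(39, 13, x, 39, 30, d), (39, 13, x, 39, 9, y), (39, 21, x, 39, 30, d), (39, 21, x, 39, 9, y), (39, 30, x, 39, 30, d), (39, 30, x, 39, 9, y), (39, 4, x, 39, 30, d), (39, 4, x, 39, 9, y)}
Keep only column(s) A, F, C, E, G: {(39, 39, 13, x, d), (39, 39, 13, x, y), (39, 39, 21, x, d), (39, 39, 21, x, y), (39, 39, 30, x, d), (39, 39, 30, x, y), (39, 39, 4, x, d), (39, 39, 4, x, y)}
Selection C < 28: {(39, 39, 13, x, d), (39, 39, 13, x, y), (39, 39, 21, x, d), (39, 39, 21, x, y), (39, 39, 4, x, d), (39, 39, 4, x, y)}
Keep only column(s) C, F (3 duplicate(s) eliminated): {(13, 39), (21, 39), (4, 39)}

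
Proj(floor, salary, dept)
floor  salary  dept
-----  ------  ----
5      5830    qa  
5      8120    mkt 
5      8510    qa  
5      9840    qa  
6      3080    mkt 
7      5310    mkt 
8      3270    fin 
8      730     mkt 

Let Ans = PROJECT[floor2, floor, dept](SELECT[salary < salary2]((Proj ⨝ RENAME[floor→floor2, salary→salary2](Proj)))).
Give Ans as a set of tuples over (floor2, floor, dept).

ρ[floor→floor2, salary→salary2]: schema becomes (floor2, salary2, dept); tuples unchanged.
Proj ⋈ RENAME[floor→floor2, salary→salary2](Proj) (natural join on dept): {(5, 5830, qa, 5, 5830), (5, 5830, qa, 5, 8510), (5, 5830, qa, 5, 9840), (5, 8120, mkt, 5, 8120), (5, 8120, mkt, 6, 3080), (5, 8120, mkt, 7, 5310), (5, 8120, mkt, 8, 730), (5, 8510, qa, 5, 5830), (5, 8510, qa, 5, 8510), (5, 8510, qa, 5, 9840), (5, 9840, qa, 5, 5830), (5, 9840, qa, 5, 8510), (5, 9840, qa, 5, 9840), (6, 3080, mkt, 5, 8120), (6, 3080, mkt, 6, 3080), (6, 3080, mkt, 7, 5310), (6, 3080, mkt, 8, 730), (7, 5310, mkt, 5, 8120), (7, 5310, mkt, 6, 3080), (7, 5310, mkt, 7, 5310), (7, 5310, mkt, 8, 730), (8, 3270, fin, 8, 3270), (8, 730, mkt, 5, 8120), (8, 730, mkt, 6, 3080), (8, 730, mkt, 7, 5310), (8, 730, mkt, 8, 730)}
Filtering on salary < salary2 leaves {(5, 5830, qa, 5, 8510), (5, 5830, qa, 5, 9840), (5, 8510, qa, 5, 9840), (6, 3080, mkt, 5, 8120), (6, 3080, mkt, 7, 5310), (7, 5310, mkt, 5, 8120), (8, 730, mkt, 5, 8120), (8, 730, mkt, 6, 3080), (8, 730, mkt, 7, 5310)}.
π_{floor2, floor, dept} gives {(5, 5, qa), (5, 6, mkt), (5, 7, mkt), (5, 8, mkt), (6, 8, mkt), (7, 6, mkt), (7, 8, mkt)} (2 duplicate(s) eliminated).

{(5, 5, qa), (5, 6, mkt), (5, 7, mkt), (5, 8, mkt), (6, 8, mkt), (7, 6, mkt), (7, 8, mkt)}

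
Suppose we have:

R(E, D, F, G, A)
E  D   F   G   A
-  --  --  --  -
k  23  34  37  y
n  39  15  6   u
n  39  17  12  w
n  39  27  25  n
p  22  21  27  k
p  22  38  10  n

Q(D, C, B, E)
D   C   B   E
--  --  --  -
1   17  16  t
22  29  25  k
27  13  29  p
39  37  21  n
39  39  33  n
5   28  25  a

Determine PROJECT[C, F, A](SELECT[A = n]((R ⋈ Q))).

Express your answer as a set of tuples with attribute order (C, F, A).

R ⋈ Q (natural join on E, D): {(n, 39, 15, 6, u, 37, 21), (n, 39, 15, 6, u, 39, 33), (n, 39, 17, 12, w, 37, 21), (n, 39, 17, 12, w, 39, 33), (n, 39, 27, 25, n, 37, 21), (n, 39, 27, 25, n, 39, 33)}
Apply σ_{A = n}; surviving tuples: {(n, 39, 27, 25, n, 37, 21), (n, 39, 27, 25, n, 39, 33)}
Projecting to C, F, A: {(37, 27, n), (39, 27, n)}

{(37, 27, n), (39, 27, n)}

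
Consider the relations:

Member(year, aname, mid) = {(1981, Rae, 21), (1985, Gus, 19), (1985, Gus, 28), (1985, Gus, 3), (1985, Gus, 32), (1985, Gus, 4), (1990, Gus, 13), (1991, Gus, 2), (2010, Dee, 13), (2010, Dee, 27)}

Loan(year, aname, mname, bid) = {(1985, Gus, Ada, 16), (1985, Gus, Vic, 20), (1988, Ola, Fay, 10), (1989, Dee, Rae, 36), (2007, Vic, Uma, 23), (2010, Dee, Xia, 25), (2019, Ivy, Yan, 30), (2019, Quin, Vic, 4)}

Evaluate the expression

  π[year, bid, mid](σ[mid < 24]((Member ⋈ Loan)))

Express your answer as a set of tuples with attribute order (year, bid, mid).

Joining Member and Loan on year, aname yields {(1985, Gus, 19, Ada, 16), (1985, Gus, 19, Vic, 20), (1985, Gus, 28, Ada, 16), (1985, Gus, 28, Vic, 20), (1985, Gus, 3, Ada, 16), (1985, Gus, 3, Vic, 20), (1985, Gus, 32, Ada, 16), (1985, Gus, 32, Vic, 20), (1985, Gus, 4, Ada, 16), (1985, Gus, 4, Vic, 20), (2010, Dee, 13, Xia, 25), (2010, Dee, 27, Xia, 25)}.
Selection mid < 24: {(1985, Gus, 19, Ada, 16), (1985, Gus, 19, Vic, 20), (1985, Gus, 3, Ada, 16), (1985, Gus, 3, Vic, 20), (1985, Gus, 4, Ada, 16), (1985, Gus, 4, Vic, 20), (2010, Dee, 13, Xia, 25)}
π_{year, bid, mid} gives {(1985, 16, 19), (1985, 16, 3), (1985, 16, 4), (1985, 20, 19), (1985, 20, 3), (1985, 20, 4), (2010, 25, 13)}.

{(1985, 16, 19), (1985, 16, 3), (1985, 16, 4), (1985, 20, 19), (1985, 20, 3), (1985, 20, 4), (2010, 25, 13)}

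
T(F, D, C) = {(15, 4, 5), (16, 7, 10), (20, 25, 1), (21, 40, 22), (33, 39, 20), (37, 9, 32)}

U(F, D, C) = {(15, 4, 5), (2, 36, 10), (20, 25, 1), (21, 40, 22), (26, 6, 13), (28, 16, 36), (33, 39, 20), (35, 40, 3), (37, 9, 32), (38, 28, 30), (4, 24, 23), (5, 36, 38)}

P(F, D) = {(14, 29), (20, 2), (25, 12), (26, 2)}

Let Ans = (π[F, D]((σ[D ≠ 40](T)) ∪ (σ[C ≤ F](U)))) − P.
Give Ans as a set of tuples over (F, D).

Apply σ_{D ≠ 40}; surviving tuples: {(15, 4, 5), (16, 7, 10), (20, 25, 1), (33, 39, 20), (37, 9, 32)}
Apply σ_{C ≤ F}; surviving tuples: {(15, 4, 5), (20, 25, 1), (26, 6, 13), (33, 39, 20), (35, 40, 3), (37, 9, 32), (38, 28, 30)}
Set union of the two operands is {(15, 4, 5), (16, 7, 10), (20, 25, 1), (26, 6, 13), (33, 39, 20), (35, 40, 3), (37, 9, 32), (38, 28, 30)}.
Keep only column(s) F, D: {(15, 4), (16, 7), (20, 25), (26, 6), (33, 39), (35, 40), (37, 9), (38, 28)}
Set difference of the two operands is {(15, 4), (16, 7), (20, 25), (26, 6), (33, 39), (35, 40), (37, 9), (38, 28)}.

{(15, 4), (16, 7), (20, 25), (26, 6), (33, 39), (35, 40), (37, 9), (38, 28)}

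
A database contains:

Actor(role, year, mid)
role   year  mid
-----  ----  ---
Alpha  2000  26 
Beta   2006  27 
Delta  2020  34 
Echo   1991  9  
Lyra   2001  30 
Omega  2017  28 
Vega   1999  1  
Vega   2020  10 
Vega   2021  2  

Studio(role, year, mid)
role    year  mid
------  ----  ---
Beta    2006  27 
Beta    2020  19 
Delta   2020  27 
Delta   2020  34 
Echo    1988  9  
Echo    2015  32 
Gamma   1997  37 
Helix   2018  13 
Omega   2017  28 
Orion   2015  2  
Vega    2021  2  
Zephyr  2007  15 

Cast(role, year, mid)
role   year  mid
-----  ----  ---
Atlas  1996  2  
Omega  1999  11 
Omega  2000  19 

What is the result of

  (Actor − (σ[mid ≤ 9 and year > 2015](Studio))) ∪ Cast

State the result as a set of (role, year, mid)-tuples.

{(Alpha, 2000, 26), (Atlas, 1996, 2), (Beta, 2006, 27), (Delta, 2020, 34), (Echo, 1991, 9), (Lyra, 2001, 30), (Omega, 1999, 11), (Omega, 2000, 19), (Omega, 2017, 28), (Vega, 1999, 1), (Vega, 2020, 10)}

Selection mid ≤ 9 and year > 2015: {(Vega, 2021, 2)}
Set difference of the two operands is {(Alpha, 2000, 26), (Beta, 2006, 27), (Delta, 2020, 34), (Echo, 1991, 9), (Lyra, 2001, 30), (Omega, 2017, 28), (Vega, 1999, 1), (Vega, 2020, 10)}.
Set union of the two operands is {(Alpha, 2000, 26), (Atlas, 1996, 2), (Beta, 2006, 27), (Delta, 2020, 34), (Echo, 1991, 9), (Lyra, 2001, 30), (Omega, 1999, 11), (Omega, 2000, 19), (Omega, 2017, 28), (Vega, 1999, 1), (Vega, 2020, 10)}.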